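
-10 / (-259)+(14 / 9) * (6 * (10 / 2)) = 36290 / 777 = 46.71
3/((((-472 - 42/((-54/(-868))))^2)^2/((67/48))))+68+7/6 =37716385601617631081/545297141228187648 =69.17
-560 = -560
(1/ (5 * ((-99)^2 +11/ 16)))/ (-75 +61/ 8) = -128/ 422648765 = -0.00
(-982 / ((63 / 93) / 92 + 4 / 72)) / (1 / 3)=-75617928 / 1615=-46822.25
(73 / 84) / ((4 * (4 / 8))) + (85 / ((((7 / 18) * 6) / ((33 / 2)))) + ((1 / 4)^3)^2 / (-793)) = 41029134827 / 68210688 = 601.51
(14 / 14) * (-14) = -14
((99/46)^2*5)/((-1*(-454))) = 0.05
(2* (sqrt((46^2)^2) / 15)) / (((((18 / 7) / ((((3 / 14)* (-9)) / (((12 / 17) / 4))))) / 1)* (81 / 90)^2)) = -359720 / 243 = -1480.33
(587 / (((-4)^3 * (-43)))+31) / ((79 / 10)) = 429495 / 108704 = 3.95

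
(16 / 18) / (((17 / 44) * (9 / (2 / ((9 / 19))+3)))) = 1.85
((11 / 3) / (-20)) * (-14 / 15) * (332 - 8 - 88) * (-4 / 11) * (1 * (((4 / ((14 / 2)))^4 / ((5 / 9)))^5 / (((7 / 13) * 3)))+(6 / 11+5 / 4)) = -26.37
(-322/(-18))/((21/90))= 230/3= 76.67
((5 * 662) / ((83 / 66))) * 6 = 1310760 / 83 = 15792.29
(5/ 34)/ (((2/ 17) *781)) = 0.00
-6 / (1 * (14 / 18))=-54 / 7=-7.71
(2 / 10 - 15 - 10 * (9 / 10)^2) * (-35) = 1603 / 2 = 801.50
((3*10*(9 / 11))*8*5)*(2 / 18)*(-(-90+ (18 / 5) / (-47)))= 5080320 / 517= 9826.54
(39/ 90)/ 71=13/ 2130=0.01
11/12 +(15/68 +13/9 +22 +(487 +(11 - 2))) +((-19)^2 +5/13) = 881.97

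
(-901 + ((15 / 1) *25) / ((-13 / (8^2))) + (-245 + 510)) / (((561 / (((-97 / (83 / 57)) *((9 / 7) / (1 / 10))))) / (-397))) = -2124860384520 / 1412411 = -1504420.73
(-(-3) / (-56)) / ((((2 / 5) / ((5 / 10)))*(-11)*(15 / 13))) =13 / 2464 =0.01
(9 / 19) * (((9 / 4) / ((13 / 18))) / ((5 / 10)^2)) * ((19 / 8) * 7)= 5103 / 52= 98.13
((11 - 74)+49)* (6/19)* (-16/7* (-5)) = -960/19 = -50.53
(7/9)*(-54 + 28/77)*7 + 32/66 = -28862/99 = -291.54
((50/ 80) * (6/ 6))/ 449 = 5/ 3592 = 0.00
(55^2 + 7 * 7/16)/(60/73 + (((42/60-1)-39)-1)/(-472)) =1043349215/312619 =3337.45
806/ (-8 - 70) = -31/ 3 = -10.33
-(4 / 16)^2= -1 / 16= -0.06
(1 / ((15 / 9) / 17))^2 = 2601 / 25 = 104.04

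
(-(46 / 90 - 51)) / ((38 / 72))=9088 / 95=95.66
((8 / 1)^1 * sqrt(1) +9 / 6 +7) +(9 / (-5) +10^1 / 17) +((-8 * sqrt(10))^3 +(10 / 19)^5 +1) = -16174.53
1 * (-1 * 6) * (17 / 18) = -17 / 3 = -5.67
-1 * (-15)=15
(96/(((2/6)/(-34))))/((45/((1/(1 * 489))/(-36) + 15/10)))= -1436432/4401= -326.39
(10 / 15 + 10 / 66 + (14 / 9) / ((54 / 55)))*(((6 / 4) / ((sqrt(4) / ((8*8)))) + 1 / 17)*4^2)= 83948384 / 45441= 1847.41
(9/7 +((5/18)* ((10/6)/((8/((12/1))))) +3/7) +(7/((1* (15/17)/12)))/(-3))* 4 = -36949/315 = -117.30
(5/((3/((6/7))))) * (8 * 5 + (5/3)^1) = 1250/21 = 59.52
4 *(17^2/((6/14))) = 8092/3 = 2697.33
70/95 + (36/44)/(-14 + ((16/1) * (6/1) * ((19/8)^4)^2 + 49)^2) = 400183050400590389240810/543105568337009933993881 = 0.74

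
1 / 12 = 0.08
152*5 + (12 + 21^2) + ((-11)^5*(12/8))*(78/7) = -18834476/7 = -2690639.43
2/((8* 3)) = 0.08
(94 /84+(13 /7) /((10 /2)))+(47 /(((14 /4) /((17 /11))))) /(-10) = -193 /330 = -0.58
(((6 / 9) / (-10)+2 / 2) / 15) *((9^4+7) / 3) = 91952 / 675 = 136.23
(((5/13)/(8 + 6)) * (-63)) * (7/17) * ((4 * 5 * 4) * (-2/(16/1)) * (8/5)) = 2520/221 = 11.40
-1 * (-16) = 16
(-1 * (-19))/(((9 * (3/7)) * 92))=133/2484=0.05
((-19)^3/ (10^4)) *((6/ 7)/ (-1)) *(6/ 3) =20577/ 17500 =1.18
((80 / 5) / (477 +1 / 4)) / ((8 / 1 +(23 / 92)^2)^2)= 16384 / 31767669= 0.00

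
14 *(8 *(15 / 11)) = 1680 / 11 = 152.73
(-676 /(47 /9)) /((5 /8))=-48672 /235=-207.11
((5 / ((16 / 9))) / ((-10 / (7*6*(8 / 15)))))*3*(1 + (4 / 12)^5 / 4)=-6811 / 360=-18.92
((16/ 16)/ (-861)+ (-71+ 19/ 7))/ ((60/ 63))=-11759/ 164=-71.70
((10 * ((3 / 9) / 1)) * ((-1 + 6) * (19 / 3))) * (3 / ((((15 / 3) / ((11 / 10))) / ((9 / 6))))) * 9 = 940.50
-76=-76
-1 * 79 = -79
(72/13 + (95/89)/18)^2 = 13590663241/433722276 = 31.33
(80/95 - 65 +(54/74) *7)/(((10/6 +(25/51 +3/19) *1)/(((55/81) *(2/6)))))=-38813720/6722271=-5.77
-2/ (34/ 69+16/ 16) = -138/ 103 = -1.34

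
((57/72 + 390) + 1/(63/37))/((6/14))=197255/216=913.22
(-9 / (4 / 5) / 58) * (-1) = 45 / 232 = 0.19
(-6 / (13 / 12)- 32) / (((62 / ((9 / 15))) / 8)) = -5856 / 2015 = -2.91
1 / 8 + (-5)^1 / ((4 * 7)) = -0.05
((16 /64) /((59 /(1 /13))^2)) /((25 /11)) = 11 /58828900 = 0.00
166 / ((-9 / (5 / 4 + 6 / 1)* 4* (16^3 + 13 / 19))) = -45733 / 5604264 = -0.01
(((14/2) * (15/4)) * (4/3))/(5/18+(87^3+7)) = 0.00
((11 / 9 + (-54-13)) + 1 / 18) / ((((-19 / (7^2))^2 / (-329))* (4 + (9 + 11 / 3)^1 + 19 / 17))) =15886262119 / 1964562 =8086.41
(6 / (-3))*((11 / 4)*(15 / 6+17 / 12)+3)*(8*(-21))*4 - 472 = 18036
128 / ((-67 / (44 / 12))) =-1408 / 201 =-7.00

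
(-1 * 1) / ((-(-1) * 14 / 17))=-17 / 14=-1.21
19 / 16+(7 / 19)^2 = 7643 / 5776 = 1.32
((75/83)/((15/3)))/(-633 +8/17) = -255/892499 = -0.00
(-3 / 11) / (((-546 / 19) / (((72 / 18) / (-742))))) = -19 / 371371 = -0.00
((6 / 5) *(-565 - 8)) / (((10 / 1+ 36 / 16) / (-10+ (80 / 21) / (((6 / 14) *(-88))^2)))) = 9981278 / 17787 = 561.16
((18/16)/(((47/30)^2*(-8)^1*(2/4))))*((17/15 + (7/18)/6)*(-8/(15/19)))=12293/8836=1.39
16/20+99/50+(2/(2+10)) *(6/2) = 82/25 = 3.28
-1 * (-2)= 2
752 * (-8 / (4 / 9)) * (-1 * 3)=40608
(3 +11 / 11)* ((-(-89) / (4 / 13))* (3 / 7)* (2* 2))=13884 / 7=1983.43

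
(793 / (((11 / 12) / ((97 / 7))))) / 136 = 230763 / 2618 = 88.14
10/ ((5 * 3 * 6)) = 1/ 9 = 0.11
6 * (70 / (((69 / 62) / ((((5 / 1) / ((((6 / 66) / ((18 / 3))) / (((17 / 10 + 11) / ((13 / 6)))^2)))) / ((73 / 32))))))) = 532222935552 / 283751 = 1875668.93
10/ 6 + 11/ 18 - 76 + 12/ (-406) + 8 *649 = 18702079/ 3654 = 5118.25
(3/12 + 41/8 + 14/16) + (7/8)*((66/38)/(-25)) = 23519/3800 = 6.19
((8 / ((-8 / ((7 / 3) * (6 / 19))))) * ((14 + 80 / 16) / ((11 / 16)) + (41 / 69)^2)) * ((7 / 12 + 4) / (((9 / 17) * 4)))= -872171825 / 19539144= -44.64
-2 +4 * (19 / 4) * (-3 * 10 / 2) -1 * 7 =-294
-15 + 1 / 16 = -14.94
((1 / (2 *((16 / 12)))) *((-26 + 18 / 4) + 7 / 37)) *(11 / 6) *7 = -121429 / 1184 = -102.56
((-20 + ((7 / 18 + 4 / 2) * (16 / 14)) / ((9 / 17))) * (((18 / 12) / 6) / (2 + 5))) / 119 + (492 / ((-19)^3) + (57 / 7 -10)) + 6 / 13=-61983766513 / 42114554937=-1.47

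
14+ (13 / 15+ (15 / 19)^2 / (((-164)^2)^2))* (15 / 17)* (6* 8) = 14069215362157 / 277467124112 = 50.71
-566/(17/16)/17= -9056/289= -31.34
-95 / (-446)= 95 / 446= 0.21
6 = 6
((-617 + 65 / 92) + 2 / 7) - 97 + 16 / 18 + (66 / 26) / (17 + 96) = -6063019561 / 8514324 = -712.10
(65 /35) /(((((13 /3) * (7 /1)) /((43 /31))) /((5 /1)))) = 645 /1519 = 0.42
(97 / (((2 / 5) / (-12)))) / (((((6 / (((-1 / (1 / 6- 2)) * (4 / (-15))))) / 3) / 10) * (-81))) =-7760 / 297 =-26.13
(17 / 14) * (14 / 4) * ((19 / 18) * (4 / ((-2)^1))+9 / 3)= 34 / 9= 3.78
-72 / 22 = -3.27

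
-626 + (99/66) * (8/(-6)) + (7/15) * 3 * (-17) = -3259/5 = -651.80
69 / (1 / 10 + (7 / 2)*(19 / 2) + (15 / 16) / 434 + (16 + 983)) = 2395680 / 35843267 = 0.07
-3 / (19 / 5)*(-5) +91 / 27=3754 / 513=7.32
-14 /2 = -7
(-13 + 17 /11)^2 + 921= 127317 /121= 1052.21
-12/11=-1.09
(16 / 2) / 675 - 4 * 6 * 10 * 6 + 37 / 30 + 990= -605819 / 1350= -448.75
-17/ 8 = -2.12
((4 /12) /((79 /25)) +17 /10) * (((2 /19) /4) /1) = 4279 /90060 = 0.05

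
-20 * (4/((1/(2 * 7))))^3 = -3512320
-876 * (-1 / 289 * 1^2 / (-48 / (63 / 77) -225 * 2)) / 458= -657 / 50496103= -0.00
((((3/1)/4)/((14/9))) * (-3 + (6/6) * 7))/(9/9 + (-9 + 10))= 0.96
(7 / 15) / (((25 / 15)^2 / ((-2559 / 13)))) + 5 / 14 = -744221 / 22750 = -32.71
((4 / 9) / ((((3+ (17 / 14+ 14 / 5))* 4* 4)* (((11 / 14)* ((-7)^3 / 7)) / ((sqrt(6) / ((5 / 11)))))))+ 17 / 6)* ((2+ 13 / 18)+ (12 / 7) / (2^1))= 7667 / 756 - 451* sqrt(6) / 556794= 10.14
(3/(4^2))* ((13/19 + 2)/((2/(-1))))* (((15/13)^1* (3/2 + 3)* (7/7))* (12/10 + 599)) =-12397131/15808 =-784.23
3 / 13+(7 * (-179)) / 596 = -14501 / 7748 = -1.87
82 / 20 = 41 / 10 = 4.10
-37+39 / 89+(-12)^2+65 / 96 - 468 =-3074855 / 8544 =-359.88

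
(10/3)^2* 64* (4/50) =512/9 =56.89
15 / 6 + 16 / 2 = 10.50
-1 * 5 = -5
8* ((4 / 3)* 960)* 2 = 20480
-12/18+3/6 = -1/6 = -0.17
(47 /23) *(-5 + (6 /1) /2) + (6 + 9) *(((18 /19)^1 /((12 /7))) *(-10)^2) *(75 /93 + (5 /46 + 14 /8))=59747143 /27094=2205.18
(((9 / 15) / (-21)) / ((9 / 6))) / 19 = -2 / 1995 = -0.00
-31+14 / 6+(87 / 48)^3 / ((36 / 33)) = -1140745 / 49152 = -23.21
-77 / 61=-1.26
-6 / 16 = -3 / 8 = -0.38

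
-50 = -50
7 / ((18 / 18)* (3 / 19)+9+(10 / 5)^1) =133 / 212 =0.63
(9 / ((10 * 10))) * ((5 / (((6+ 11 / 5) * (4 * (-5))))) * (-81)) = 729 / 3280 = 0.22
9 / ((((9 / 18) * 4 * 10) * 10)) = 9 / 200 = 0.04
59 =59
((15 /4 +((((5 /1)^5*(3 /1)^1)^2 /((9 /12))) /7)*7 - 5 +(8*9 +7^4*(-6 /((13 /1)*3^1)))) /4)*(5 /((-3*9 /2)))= -30468672355 /2808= -10850666.79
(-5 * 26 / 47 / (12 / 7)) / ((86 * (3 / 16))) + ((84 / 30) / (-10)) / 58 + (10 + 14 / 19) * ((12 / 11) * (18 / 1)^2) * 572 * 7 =7614381451478263 / 501106950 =15195122.42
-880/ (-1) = 880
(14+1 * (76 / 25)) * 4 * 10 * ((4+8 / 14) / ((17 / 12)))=1308672 / 595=2199.45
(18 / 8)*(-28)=-63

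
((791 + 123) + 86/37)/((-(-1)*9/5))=169520/333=509.07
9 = 9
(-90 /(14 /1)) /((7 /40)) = -1800 /49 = -36.73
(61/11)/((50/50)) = 61/11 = 5.55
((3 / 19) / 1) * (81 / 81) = 3 / 19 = 0.16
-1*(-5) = 5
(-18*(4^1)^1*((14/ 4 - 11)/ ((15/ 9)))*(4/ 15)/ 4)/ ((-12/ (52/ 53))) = -468/ 265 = -1.77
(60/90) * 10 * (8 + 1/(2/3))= 190/3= 63.33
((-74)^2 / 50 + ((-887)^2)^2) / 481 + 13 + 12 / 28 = 108325956537691 / 84175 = 1286913650.58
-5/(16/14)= -35/8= -4.38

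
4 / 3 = 1.33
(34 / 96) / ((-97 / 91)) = -1547 / 4656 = -0.33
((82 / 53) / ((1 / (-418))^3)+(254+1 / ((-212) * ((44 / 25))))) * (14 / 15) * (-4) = 7378234078159 / 17490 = 421854435.57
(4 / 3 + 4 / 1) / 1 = 5.33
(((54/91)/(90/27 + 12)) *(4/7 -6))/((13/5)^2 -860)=76950/312520481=0.00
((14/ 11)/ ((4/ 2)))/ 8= 7/ 88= 0.08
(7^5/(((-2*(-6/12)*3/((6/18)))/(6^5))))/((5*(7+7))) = 1037232/5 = 207446.40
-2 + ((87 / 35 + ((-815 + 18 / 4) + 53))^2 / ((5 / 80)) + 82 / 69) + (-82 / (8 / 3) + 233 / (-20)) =770927331016 / 84525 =9120701.93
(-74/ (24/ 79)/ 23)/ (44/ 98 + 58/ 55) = -7877485/ 1118352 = -7.04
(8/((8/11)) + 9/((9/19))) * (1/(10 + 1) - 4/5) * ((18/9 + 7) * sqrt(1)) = -2106/11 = -191.45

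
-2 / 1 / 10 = -1 / 5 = -0.20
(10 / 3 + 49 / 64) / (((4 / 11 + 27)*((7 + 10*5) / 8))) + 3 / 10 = 660937 / 2058840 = 0.32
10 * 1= 10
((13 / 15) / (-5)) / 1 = -13 / 75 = -0.17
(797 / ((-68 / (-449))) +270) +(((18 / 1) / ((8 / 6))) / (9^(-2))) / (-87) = 10885391 / 1972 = 5519.98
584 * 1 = 584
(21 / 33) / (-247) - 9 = -24460 / 2717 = -9.00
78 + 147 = 225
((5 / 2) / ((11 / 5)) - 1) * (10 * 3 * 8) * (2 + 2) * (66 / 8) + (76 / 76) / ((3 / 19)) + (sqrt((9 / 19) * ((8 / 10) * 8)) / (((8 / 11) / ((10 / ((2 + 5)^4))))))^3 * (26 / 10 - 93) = 3259 / 3 - 32487048 * sqrt(190) / 4996704679561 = 1086.33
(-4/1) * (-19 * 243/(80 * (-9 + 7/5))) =-243/8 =-30.38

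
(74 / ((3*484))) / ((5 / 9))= 111 / 1210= 0.09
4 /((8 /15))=15 /2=7.50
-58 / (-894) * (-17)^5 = -92116.00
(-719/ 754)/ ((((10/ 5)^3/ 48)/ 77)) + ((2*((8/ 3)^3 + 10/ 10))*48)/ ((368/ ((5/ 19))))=-651196007/ 1482741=-439.18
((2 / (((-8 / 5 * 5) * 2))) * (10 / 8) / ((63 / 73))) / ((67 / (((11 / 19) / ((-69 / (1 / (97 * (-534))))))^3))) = -485815 / 42297274080097033420788390144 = -0.00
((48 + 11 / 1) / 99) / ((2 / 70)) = 2065 / 99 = 20.86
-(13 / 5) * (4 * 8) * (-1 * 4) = 1664 / 5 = 332.80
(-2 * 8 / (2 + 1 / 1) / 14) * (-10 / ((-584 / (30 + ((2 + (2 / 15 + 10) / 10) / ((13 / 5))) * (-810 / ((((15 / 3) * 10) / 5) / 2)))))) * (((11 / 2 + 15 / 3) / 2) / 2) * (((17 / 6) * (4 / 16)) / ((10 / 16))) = 3.06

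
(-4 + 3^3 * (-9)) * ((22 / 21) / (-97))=5434 / 2037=2.67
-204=-204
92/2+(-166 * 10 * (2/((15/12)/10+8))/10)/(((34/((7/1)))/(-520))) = 75150/17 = 4420.59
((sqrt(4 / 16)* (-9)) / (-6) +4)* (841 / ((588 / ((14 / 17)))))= 15979 / 2856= 5.59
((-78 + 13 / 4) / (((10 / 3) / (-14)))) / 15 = 2093 / 100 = 20.93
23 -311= -288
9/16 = 0.56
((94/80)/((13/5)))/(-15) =-47/1560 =-0.03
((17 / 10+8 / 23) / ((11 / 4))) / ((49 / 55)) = 942 / 1127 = 0.84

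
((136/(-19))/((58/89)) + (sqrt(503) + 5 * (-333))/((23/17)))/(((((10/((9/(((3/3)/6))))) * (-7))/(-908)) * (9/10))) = -12246521064/12673 + 92616 * sqrt(503)/161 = -953445.82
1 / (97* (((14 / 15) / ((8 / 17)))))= 60 / 11543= 0.01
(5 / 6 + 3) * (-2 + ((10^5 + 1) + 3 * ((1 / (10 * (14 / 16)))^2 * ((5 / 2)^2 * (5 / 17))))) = 638627407 / 1666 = 383329.78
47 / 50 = 0.94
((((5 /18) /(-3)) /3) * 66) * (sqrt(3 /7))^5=-55 * sqrt(21) /1029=-0.24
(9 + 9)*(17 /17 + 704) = 12690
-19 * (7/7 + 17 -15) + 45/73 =-4116/73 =-56.38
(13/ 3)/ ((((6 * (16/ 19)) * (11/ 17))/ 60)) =20995/ 264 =79.53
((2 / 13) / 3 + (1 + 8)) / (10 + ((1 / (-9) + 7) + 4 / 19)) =20121 / 38012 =0.53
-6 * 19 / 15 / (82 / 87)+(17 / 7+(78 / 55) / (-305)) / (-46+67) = -803565016 / 101102925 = -7.95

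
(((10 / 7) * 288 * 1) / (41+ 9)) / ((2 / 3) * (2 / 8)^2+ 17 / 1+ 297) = 6912 / 263795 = 0.03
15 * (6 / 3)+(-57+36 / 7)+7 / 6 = -20.69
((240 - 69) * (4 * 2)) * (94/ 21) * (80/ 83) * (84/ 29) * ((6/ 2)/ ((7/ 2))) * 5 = 1234483200/ 16849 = 73267.45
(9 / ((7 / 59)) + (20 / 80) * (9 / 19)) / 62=40419 / 32984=1.23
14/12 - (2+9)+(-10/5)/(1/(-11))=73/6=12.17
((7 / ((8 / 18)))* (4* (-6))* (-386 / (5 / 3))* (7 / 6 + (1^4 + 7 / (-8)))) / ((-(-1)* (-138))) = -376929 / 460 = -819.41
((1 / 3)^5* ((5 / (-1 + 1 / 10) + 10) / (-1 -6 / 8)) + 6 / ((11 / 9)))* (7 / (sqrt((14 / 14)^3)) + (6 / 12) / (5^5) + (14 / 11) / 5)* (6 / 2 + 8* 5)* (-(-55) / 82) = 8845979708749 / 8630448750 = 1024.97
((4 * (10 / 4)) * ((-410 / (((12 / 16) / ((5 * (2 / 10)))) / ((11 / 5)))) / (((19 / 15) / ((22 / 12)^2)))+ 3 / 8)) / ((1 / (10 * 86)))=-4692554525 / 171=-27441839.33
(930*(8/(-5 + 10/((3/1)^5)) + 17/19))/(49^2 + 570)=-3059886/13604209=-0.22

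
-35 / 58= -0.60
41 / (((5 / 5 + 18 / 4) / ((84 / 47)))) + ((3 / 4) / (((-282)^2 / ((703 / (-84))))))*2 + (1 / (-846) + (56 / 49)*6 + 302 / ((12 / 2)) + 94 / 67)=11239701037 / 156291168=71.92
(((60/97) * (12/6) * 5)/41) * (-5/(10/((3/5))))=-180/3977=-0.05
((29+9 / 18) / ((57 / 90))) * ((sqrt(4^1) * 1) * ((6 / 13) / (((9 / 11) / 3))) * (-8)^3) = -19937280 / 247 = -80717.73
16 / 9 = 1.78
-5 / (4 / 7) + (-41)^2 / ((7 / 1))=6479 / 28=231.39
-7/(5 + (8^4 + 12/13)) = -91/53325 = -0.00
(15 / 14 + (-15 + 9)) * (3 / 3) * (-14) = 69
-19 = -19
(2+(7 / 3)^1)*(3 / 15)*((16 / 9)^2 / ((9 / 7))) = 23296 / 10935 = 2.13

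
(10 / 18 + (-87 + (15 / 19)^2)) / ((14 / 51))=-312.63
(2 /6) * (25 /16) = 25 /48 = 0.52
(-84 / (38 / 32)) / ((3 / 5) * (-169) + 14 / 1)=6720 / 8303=0.81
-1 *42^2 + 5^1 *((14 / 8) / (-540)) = -762055 / 432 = -1764.02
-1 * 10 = -10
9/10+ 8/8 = 19/10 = 1.90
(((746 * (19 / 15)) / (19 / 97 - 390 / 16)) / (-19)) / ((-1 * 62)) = -289448 / 8724795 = -0.03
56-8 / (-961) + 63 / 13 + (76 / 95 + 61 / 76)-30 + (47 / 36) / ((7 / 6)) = 33.58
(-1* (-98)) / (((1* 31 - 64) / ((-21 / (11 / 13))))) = 8918 / 121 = 73.70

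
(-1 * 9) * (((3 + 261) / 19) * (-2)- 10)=6462 / 19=340.11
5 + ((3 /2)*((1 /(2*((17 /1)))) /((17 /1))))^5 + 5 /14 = 77414165777243301 /14450644278418432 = 5.36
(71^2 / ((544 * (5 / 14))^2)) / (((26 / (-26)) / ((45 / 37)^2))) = -20007729 / 101284096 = -0.20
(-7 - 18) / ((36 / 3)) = -25 / 12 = -2.08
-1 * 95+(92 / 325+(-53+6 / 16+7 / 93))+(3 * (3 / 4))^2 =-68769929 / 483600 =-142.20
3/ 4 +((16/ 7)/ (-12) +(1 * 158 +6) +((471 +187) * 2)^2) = 145489727/ 84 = 1732020.56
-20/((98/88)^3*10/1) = -1.45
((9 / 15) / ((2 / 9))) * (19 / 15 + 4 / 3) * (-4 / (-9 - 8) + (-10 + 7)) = -16497 / 850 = -19.41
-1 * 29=-29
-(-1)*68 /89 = 68 /89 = 0.76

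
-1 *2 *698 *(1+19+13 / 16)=-116217 / 4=-29054.25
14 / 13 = 1.08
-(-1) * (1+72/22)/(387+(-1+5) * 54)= 0.01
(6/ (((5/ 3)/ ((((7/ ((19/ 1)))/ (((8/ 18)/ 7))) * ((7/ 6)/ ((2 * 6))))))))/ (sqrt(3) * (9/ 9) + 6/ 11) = -33957/ 82840 + 124509 * sqrt(3)/ 165680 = 0.89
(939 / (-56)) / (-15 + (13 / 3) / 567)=228177 / 204016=1.12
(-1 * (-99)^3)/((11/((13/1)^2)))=14907321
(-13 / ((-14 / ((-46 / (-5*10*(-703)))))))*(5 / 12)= -299 / 590520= -0.00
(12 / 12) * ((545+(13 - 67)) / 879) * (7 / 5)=3437 / 4395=0.78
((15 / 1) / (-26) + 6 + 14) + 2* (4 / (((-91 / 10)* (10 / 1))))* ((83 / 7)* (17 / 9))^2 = -17824321 / 722358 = -24.68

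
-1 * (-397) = 397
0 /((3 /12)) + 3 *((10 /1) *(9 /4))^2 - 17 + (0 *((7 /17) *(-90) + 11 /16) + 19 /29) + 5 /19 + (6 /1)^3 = 3787945 /2204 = 1718.67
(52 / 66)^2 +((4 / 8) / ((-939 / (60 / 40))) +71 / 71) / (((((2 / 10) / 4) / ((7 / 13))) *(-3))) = -13143311 / 4431141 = -2.97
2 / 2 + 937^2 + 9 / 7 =6145799 / 7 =877971.29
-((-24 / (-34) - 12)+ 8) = 56 / 17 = 3.29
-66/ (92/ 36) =-594/ 23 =-25.83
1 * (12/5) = 2.40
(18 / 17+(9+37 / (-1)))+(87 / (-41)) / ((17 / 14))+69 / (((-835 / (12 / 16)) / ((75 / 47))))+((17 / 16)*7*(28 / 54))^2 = -3551741793647 / 255243451968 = -13.92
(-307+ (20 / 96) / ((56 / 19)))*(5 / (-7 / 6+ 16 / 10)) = -10312825 / 2912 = -3541.49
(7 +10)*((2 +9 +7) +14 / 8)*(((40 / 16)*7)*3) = 17626.88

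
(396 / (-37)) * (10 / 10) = -396 / 37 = -10.70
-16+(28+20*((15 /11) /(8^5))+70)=7389259 /90112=82.00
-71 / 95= -0.75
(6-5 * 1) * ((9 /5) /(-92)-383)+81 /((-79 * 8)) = -27847177 /72680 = -383.15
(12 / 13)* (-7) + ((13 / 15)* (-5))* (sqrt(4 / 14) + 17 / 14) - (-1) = -5855 / 546 - 13* sqrt(14) / 21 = -13.04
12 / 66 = 2 / 11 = 0.18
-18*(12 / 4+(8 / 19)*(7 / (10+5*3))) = -56.12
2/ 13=0.15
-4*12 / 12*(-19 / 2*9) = 342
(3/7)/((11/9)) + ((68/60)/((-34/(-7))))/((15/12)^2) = 0.50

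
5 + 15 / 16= 95 / 16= 5.94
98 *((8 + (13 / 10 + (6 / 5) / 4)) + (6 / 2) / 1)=6174 / 5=1234.80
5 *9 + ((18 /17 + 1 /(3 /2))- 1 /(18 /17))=14009 /306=45.78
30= 30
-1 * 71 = -71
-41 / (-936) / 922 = 41 / 862992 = 0.00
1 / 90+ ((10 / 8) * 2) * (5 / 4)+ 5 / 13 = 16477 / 4680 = 3.52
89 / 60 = 1.48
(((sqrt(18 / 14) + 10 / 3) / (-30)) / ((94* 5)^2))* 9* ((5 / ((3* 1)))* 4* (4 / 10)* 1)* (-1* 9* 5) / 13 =27* sqrt(7) / 5025475 + 6 / 143585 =0.00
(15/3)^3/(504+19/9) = 225/911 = 0.25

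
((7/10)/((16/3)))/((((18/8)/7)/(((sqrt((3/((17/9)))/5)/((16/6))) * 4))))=147 * sqrt(255)/6800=0.35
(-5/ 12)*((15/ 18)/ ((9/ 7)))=-0.27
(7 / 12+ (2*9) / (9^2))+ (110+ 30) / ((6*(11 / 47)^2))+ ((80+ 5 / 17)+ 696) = 89090305 / 74052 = 1203.08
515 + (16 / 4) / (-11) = 514.64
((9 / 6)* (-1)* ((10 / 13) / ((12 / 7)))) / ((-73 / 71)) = 2485 / 3796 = 0.65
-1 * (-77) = 77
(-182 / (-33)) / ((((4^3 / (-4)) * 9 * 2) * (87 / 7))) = -637 / 413424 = -0.00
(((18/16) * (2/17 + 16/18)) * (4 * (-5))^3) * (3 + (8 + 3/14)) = -1727000/17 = -101588.24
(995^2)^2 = 980149500625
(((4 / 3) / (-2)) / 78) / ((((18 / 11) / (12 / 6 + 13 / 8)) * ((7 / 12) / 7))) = -319 / 1404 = -0.23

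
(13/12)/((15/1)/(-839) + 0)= -60.59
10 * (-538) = -5380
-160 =-160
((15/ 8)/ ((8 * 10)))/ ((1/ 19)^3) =160.76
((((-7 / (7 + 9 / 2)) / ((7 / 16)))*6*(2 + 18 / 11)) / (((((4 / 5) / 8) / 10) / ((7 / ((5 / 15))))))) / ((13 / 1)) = -16128000 / 3289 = -4903.62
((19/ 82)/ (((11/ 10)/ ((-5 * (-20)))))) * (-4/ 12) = -9500/ 1353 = -7.02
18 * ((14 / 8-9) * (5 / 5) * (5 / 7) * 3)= -3915 / 14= -279.64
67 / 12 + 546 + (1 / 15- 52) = 9993 / 20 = 499.65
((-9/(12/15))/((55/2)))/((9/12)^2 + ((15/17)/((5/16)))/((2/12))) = -136/5819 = -0.02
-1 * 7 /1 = -7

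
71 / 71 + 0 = 1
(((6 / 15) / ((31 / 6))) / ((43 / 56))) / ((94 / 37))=12432 / 313255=0.04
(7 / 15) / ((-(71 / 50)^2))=-0.23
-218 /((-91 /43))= 9374 /91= 103.01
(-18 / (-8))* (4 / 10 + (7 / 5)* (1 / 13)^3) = 39609 / 43940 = 0.90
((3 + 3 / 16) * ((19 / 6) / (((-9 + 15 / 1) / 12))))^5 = 3515706497843 / 1048576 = 3352838.99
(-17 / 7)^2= 289 / 49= 5.90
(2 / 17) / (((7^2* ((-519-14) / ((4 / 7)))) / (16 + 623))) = -5112 / 3107923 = -0.00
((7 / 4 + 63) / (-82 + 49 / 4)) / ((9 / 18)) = -518 / 279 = -1.86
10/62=5/31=0.16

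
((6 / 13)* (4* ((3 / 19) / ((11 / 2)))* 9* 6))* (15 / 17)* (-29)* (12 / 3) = -13530240 / 46189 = -292.93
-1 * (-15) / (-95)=-3 / 19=-0.16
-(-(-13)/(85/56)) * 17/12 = -182/15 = -12.13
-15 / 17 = -0.88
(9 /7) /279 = 1 /217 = 0.00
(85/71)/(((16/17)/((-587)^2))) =497902205/1136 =438294.19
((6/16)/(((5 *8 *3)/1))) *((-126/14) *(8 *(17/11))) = -0.35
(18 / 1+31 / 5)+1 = 126 / 5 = 25.20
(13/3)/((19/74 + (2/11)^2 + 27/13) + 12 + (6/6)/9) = 4539678/15167255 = 0.30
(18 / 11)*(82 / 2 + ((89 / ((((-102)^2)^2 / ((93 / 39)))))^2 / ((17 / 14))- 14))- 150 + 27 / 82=-44485436936316969139057 / 421707224480666275008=-105.49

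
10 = 10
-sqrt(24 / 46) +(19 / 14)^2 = 361 / 196 - 2*sqrt(69) / 23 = 1.12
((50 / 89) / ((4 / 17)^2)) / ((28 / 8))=7225 / 2492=2.90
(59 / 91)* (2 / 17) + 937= 1449657 / 1547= 937.08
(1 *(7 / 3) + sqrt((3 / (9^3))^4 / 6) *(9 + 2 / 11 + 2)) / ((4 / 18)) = 41 *sqrt(6) / 288684 + 21 / 2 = 10.50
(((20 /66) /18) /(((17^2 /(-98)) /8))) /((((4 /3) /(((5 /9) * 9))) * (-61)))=4900 /1745271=0.00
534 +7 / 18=9619 / 18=534.39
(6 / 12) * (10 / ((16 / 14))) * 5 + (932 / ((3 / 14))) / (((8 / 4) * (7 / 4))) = 30349 / 24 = 1264.54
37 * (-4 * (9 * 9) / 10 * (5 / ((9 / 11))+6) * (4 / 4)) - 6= -72624 / 5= -14524.80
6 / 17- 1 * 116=-1966 / 17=-115.65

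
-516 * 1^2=-516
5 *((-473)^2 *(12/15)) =894916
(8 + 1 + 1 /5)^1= 9.20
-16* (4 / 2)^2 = -64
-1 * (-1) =1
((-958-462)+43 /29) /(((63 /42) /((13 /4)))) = -3073.45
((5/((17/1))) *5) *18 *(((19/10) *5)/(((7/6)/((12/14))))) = 153900/833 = 184.75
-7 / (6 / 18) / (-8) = 21 / 8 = 2.62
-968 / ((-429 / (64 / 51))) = 5632 / 1989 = 2.83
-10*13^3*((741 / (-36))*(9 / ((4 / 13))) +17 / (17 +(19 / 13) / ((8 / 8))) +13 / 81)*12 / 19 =4277952263 / 513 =8339088.23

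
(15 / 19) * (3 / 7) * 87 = 3915 / 133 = 29.44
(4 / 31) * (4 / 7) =16 / 217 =0.07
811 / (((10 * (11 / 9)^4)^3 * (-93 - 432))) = -76350118028697 / 549224965926175000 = -0.00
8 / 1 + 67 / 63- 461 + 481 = 1831 / 63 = 29.06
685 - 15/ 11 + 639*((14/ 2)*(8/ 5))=431224/ 55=7840.44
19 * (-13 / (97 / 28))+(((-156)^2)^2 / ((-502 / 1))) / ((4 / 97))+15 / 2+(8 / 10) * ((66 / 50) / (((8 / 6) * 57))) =-3308616664720223 / 115648250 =-28609310.26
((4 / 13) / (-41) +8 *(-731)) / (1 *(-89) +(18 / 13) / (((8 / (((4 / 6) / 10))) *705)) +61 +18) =14649843600 / 25050959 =584.80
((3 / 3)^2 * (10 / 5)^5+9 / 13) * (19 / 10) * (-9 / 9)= -1615 / 26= -62.12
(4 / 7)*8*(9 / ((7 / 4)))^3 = 1492992 / 2401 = 621.82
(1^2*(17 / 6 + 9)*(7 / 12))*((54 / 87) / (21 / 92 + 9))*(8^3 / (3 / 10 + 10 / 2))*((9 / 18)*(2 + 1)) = 29263360 / 434971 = 67.28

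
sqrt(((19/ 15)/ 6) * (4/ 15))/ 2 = sqrt(114)/ 90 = 0.12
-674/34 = -337/17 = -19.82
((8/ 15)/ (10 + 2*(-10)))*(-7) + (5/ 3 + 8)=251/ 25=10.04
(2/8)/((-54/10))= -5/108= -0.05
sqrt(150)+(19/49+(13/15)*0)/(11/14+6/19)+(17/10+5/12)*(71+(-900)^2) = 5*sqrt(6)+211004907187/123060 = 1714662.88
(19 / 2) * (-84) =-798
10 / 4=2.50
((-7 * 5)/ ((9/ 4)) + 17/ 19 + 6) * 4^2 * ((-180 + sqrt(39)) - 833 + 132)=20876176/ 171 - 23696 * sqrt(39)/ 171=121217.51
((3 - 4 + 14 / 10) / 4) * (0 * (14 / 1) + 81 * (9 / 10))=729 / 100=7.29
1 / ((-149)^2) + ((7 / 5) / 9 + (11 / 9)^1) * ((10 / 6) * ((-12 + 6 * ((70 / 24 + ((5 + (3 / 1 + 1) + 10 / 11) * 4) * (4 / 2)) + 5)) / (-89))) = -7739131162 / 586839033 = -13.19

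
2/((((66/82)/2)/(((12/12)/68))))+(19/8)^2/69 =127859/825792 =0.15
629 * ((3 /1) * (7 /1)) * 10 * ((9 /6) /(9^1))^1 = 22015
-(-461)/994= 461/994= 0.46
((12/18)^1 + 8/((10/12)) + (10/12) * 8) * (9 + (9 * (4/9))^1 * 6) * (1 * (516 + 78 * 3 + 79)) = 2316226/5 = 463245.20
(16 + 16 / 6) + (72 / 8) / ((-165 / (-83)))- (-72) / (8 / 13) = 23132 / 165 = 140.19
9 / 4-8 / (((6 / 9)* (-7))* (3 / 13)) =271 / 28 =9.68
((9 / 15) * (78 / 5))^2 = 54756 / 625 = 87.61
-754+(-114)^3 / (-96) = 58715 / 4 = 14678.75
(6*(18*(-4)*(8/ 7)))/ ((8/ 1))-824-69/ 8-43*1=-52491/ 56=-937.34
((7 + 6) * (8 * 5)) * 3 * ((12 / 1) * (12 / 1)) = 224640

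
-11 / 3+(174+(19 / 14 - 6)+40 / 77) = 76789 / 462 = 166.21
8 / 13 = 0.62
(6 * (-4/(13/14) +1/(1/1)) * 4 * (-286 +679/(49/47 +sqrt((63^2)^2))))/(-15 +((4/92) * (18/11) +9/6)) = -82887721103/49055370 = -1689.68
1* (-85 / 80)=-17 / 16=-1.06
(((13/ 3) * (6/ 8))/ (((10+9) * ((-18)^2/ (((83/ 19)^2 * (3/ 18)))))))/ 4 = 89557/ 213342336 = 0.00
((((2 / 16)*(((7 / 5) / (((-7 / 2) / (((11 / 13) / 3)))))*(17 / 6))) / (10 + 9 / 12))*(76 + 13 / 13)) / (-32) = 14399 / 1609920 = 0.01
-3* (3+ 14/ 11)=-12.82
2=2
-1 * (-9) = 9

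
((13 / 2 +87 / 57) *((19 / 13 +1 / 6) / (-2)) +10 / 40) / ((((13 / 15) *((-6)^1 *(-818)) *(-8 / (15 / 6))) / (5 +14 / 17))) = 30733725 / 11430954496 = 0.00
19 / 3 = 6.33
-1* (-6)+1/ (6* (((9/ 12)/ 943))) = 1940/ 9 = 215.56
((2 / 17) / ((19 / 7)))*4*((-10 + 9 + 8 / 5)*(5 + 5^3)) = 4368 / 323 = 13.52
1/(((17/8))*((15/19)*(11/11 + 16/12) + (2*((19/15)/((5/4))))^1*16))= 11400/830161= 0.01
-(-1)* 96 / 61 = 96 / 61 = 1.57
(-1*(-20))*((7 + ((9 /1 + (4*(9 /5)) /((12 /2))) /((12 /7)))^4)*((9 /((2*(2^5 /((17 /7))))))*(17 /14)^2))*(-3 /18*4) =-424596734517 /50176000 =-8462.15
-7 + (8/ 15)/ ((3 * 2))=-311/ 45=-6.91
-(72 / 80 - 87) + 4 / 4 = 871 / 10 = 87.10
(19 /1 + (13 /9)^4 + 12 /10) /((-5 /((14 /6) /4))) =-2819131 /984150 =-2.86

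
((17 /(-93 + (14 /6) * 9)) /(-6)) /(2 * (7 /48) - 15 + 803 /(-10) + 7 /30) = -5 /12042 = -0.00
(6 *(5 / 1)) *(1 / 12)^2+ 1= 29 / 24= 1.21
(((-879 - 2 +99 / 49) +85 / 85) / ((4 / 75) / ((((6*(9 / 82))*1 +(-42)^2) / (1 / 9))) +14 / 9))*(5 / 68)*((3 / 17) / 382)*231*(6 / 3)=-1040001608460375 / 117415117234408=-8.86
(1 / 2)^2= 1 / 4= 0.25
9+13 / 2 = 15.50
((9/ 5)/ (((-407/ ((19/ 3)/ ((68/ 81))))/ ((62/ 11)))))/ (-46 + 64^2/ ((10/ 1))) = -15903/ 30748036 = -0.00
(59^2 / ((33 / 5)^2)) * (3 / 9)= 87025 / 3267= 26.64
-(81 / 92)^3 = -531441 / 778688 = -0.68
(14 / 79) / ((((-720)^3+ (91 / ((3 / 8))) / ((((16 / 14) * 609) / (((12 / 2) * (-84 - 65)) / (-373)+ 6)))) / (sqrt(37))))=-2611 * sqrt(37) / 5499249364866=-0.00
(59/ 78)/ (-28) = -0.03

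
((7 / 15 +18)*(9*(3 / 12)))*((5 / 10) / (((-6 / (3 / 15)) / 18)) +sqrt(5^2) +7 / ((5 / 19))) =260103 / 200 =1300.52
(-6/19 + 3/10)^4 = 81/1303210000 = 0.00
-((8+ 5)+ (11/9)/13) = -1532/117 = -13.09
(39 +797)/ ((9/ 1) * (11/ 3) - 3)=418/ 15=27.87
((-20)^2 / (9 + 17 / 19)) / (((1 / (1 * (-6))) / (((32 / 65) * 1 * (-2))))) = 145920 / 611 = 238.82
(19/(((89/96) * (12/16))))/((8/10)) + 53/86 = 266157/7654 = 34.77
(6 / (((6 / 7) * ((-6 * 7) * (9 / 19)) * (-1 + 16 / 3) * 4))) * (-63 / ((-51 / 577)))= -76741 / 5304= -14.47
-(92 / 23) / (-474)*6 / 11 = 4 / 869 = 0.00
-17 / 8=-2.12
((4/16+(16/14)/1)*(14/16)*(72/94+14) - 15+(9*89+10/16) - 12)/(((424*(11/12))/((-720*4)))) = -160933770/27401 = -5873.28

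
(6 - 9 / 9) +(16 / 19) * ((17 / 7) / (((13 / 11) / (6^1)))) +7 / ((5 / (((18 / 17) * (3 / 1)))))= 2914307 / 146965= 19.83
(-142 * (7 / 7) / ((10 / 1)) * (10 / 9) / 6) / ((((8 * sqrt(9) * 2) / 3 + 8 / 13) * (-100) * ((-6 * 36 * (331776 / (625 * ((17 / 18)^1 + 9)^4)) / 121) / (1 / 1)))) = -2866415898278075 / 175495605123022848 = -0.02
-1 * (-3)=3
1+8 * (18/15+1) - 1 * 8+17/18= 1039/90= 11.54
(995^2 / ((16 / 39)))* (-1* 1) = -38610975 / 16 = -2413185.94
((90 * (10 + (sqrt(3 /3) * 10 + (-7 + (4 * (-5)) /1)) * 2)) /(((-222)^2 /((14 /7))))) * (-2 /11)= 240 /15059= 0.02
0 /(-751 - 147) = 0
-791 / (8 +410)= -791 / 418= -1.89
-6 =-6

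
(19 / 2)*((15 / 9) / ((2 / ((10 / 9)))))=475 / 54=8.80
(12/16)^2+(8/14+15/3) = 6.13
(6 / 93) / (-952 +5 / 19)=-38 / 560573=-0.00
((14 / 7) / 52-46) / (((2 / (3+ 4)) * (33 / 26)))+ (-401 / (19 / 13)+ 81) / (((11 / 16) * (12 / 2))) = -72573 / 418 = -173.62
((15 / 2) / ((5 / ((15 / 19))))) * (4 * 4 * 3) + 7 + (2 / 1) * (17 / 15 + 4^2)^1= 27961 / 285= 98.11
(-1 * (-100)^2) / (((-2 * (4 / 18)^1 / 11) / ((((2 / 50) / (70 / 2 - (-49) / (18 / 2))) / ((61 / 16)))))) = 356400 / 5551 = 64.20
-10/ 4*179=-895/ 2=-447.50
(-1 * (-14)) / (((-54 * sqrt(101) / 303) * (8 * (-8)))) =7 * sqrt(101) / 576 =0.12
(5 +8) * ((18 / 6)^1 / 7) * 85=3315 / 7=473.57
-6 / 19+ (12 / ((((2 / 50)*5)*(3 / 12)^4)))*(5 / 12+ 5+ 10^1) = 4499194 / 19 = 236799.68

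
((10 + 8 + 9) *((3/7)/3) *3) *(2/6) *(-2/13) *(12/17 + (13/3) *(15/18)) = -3963/1547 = -2.56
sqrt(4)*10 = 20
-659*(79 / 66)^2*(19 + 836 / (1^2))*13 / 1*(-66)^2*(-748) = 34194059422380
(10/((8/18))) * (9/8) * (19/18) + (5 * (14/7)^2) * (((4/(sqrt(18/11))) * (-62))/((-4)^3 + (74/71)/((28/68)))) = 855/32 + 123256 * sqrt(22)/9165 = 89.80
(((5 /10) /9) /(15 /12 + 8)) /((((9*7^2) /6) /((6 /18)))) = 4 /146853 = 0.00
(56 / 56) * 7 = 7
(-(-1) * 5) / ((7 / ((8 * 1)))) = 40 / 7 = 5.71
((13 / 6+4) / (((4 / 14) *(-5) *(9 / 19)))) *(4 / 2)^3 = -9842 / 135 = -72.90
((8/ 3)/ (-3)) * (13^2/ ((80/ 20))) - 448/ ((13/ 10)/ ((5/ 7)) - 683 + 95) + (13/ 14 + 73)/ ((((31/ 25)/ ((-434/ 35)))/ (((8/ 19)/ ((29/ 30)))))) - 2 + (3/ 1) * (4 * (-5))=-61160940464/ 145343331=-420.80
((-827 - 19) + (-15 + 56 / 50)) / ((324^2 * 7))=-3071 / 2624400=-0.00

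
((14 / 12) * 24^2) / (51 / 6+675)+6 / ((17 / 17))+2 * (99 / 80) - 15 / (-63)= 11134033 / 1148280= 9.70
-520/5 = -104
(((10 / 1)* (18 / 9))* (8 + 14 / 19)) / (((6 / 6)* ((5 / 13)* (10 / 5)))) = 4316 / 19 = 227.16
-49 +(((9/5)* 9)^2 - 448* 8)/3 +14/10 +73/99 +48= -2737472/2475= -1106.05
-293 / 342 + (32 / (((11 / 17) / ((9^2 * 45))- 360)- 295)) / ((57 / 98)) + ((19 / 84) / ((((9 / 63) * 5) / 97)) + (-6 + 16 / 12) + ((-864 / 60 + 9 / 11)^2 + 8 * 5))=19698296931811 / 78927344100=249.58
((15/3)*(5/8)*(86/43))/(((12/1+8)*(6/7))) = 35/96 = 0.36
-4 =-4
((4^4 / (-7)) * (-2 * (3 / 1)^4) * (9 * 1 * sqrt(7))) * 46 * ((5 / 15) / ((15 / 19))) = 36246528 * sqrt(7) / 35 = 2739979.97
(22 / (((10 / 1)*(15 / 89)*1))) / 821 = 979 / 61575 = 0.02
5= 5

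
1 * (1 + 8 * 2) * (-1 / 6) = -17 / 6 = -2.83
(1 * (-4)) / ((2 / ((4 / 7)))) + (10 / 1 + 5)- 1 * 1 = 90 / 7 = 12.86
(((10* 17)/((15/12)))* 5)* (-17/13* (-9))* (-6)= -48018.46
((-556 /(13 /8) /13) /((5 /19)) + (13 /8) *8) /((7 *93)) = -24509 /183365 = -0.13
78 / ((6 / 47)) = 611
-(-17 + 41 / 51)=826 / 51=16.20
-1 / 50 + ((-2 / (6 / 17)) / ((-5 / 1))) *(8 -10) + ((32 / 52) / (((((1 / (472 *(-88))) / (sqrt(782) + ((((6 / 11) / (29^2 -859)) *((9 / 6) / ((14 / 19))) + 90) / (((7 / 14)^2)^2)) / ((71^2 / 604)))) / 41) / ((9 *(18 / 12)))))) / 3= -55950243457287133 / 68809650 -61307136 *sqrt(782) / 13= -944993839.13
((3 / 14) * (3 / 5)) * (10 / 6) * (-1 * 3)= -9 / 14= -0.64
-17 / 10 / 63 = -17 / 630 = -0.03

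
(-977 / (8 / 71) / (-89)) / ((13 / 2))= 14.99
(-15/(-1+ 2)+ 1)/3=-14/3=-4.67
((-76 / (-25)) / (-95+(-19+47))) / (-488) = 19 / 204350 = 0.00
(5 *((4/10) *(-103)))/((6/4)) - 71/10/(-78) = -35683/260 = -137.24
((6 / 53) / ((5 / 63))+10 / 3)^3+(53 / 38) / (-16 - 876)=1836519469355009 / 17031379923000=107.83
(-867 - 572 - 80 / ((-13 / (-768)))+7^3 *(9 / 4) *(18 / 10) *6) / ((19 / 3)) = 846201 / 2470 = 342.59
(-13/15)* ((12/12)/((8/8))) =-13/15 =-0.87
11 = 11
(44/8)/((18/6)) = 11/6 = 1.83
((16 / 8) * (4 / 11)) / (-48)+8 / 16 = 0.48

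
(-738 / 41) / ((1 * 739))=-18 / 739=-0.02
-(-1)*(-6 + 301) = 295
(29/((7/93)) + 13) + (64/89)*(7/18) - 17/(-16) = 35851415/89712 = 399.63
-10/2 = -5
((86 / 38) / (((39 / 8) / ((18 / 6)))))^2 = 118336 / 61009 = 1.94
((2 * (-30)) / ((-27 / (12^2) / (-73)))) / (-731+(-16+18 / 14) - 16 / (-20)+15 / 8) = 6540800 / 208051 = 31.44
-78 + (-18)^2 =246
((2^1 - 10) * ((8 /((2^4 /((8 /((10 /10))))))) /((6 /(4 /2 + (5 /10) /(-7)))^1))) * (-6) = 432 /7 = 61.71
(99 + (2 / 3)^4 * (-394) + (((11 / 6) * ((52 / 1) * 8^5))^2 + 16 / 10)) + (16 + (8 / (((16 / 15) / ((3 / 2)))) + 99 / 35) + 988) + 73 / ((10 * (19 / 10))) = 420519440542526285 / 43092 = 9758642916145.14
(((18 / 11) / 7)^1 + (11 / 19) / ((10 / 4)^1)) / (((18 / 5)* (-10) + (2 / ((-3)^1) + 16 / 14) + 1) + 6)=-10212 / 625955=-0.02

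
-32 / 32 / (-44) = 1 / 44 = 0.02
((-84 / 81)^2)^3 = 481890304 / 387420489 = 1.24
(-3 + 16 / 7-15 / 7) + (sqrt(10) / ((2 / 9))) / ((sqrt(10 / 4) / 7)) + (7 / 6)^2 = 15499 / 252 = 61.50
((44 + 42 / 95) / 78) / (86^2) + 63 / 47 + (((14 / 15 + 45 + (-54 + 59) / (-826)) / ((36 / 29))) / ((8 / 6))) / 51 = 245390663060911 / 130210029671904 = 1.88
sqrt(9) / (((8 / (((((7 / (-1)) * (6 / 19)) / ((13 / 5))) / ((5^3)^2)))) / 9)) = -567 / 3087500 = -0.00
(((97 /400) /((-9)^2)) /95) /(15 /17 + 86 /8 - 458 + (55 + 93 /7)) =-11543 /138484606500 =-0.00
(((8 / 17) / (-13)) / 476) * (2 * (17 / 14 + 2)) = -90 / 184093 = -0.00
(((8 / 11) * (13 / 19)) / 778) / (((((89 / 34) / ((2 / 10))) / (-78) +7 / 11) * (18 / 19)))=22984 / 15951723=0.00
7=7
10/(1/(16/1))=160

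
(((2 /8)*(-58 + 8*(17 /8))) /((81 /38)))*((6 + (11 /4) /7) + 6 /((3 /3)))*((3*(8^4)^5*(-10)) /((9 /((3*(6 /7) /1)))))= 779124176686976566558720 /1323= 588907163028704887799.49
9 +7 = 16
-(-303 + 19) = 284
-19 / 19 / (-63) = 1 / 63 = 0.02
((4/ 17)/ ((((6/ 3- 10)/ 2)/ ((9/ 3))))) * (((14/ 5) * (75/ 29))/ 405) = -14/ 4437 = -0.00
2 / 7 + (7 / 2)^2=351 / 28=12.54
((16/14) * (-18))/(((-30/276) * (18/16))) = 5888/35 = 168.23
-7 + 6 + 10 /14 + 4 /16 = -1 /28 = -0.04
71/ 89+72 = 6479/ 89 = 72.80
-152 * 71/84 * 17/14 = -22933/147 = -156.01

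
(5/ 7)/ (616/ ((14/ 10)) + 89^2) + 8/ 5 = 468241/ 292635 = 1.60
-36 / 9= -4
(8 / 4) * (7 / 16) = 7 / 8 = 0.88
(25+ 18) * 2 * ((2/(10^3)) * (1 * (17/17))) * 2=43/125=0.34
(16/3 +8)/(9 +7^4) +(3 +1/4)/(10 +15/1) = 9799/72300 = 0.14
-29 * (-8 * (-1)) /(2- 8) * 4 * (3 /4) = 116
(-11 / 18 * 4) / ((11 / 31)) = -62 / 9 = -6.89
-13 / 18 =-0.72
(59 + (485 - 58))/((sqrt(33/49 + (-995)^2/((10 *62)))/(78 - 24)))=367416 *sqrt(300896447)/9706337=656.62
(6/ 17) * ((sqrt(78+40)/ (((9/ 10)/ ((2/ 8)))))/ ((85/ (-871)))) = -871 * sqrt(118)/ 867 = -10.91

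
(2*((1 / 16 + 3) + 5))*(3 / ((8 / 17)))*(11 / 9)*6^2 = 72369 / 16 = 4523.06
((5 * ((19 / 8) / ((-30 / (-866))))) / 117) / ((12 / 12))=8227 / 2808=2.93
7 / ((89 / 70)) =490 / 89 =5.51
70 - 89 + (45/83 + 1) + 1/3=-4264/249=-17.12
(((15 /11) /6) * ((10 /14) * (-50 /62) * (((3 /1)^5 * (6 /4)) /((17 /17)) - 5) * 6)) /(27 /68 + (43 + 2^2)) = -45836250 /7693301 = -5.96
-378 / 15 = -126 / 5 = -25.20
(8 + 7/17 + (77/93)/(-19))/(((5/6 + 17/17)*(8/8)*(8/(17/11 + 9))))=662708/110143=6.02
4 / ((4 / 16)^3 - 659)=-256 / 42175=-0.01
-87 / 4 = -21.75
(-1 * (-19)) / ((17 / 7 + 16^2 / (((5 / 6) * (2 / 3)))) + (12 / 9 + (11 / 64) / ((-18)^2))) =725760 / 17745307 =0.04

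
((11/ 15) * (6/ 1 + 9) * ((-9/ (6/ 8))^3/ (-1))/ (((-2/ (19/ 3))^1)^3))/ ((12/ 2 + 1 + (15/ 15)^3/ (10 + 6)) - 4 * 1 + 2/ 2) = -9657472/ 65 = -148576.49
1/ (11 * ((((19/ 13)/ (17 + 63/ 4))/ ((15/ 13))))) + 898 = 752693/ 836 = 900.35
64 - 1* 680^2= -462336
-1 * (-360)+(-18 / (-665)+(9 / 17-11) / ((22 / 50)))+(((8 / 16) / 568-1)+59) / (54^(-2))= 5985028371899 / 35316820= 169466.80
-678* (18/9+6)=-5424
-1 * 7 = -7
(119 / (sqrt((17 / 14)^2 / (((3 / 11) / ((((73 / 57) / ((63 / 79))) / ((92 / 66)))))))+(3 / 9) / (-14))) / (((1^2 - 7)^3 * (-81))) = 0.00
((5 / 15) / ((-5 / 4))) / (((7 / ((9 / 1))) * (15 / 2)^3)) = -32 / 39375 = -0.00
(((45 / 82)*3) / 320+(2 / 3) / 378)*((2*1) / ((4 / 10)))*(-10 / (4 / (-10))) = 2569625 / 2975616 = 0.86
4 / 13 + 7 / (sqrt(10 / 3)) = 4 / 13 + 7 * sqrt(30) / 10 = 4.14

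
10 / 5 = 2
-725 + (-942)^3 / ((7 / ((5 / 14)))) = -2089777745 / 49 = -42648525.41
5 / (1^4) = 5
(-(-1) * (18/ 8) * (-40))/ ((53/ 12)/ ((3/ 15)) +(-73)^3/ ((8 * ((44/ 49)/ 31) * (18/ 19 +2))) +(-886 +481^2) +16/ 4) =760320/ 2864478121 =0.00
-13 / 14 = -0.93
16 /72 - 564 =-5074 /9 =-563.78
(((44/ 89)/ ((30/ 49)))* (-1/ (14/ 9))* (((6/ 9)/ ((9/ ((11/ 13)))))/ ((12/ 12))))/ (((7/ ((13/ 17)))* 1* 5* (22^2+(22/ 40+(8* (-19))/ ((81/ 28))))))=-8712/ 5294372815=-0.00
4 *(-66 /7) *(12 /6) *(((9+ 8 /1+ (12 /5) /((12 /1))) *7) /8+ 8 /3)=-46772 /35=-1336.34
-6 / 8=-3 / 4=-0.75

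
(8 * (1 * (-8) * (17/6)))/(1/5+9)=-1360/69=-19.71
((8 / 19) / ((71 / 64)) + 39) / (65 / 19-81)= -53123 / 104654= -0.51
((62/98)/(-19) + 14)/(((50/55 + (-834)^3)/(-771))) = 110278443/5940739613354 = 0.00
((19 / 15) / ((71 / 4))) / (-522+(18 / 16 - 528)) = -608 / 8936415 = -0.00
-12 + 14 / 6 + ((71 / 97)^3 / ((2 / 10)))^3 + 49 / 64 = -198870861997875211853 / 145964363261676521664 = -1.36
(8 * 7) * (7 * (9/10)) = 1764/5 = 352.80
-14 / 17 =-0.82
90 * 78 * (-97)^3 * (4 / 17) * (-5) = 128139289200 / 17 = 7537605247.06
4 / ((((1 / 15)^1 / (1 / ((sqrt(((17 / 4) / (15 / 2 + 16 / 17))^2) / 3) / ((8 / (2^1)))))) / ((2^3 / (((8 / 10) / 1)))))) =14300.35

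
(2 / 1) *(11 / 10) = 11 / 5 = 2.20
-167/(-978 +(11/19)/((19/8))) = 60287/352970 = 0.17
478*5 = 2390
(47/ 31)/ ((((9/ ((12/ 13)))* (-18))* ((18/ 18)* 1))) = -94/ 10881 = -0.01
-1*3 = -3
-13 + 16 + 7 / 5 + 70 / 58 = 813 / 145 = 5.61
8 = 8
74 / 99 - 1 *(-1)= 173 / 99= 1.75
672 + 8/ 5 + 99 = 3863/ 5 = 772.60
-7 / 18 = -0.39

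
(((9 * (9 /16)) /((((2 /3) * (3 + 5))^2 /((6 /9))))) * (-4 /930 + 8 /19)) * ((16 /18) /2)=16569 /753920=0.02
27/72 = 3/8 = 0.38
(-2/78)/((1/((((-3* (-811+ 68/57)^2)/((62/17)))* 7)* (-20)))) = -81789593690/42237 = -1936444.20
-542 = -542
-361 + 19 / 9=-3230 / 9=-358.89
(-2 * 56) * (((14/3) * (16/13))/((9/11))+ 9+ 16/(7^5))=-1512182032/842751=-1794.34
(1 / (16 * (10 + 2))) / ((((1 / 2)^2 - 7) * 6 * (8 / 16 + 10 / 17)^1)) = -17 / 143856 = -0.00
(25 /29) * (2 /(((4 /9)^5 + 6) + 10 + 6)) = 1476225 /18851479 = 0.08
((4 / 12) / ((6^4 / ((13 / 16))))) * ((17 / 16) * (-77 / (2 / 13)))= -221221 / 1990656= -0.11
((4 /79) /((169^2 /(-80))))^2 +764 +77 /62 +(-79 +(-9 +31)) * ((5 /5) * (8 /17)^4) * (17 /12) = 1180551449596580292293 /1550741661757779166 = 761.28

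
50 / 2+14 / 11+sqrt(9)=322 / 11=29.27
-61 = -61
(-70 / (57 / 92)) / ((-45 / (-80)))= -103040 / 513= -200.86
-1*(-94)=94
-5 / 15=-1 / 3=-0.33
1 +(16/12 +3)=5.33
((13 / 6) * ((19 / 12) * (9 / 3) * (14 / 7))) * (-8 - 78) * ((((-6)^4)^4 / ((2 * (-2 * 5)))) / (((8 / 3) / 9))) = 4213548045997056 / 5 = 842709609199411.20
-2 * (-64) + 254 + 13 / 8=3069 / 8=383.62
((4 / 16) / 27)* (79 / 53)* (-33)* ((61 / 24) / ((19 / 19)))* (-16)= 18.52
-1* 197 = -197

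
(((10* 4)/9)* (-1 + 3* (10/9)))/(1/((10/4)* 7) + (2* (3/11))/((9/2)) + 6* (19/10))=107800/120357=0.90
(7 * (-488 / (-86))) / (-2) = -854 / 43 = -19.86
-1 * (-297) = 297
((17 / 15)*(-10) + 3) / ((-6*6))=25 / 108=0.23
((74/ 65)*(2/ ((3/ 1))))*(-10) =-296/ 39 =-7.59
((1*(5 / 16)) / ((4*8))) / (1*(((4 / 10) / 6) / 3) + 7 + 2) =225 / 207872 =0.00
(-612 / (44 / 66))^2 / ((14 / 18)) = 7584516 / 7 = 1083502.29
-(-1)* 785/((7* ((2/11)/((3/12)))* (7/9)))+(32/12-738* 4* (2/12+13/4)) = -11624855/1176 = -9885.08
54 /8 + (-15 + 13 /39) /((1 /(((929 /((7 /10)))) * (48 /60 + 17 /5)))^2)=-1822742565 /4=-455685641.25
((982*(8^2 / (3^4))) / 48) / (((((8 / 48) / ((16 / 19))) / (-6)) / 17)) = -4273664 / 513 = -8330.73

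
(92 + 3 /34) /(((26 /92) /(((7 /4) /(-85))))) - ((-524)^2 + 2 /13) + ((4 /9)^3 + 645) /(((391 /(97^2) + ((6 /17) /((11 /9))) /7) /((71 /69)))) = -205515165061146640639 /770970083834340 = -266566.98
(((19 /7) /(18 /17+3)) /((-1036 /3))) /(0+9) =-323 /1501164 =-0.00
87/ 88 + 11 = 11.99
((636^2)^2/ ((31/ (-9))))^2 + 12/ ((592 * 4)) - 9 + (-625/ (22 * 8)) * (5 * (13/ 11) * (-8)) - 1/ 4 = 155327739193757176784266996239/ 68838352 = 2256412808862088633154.19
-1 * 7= -7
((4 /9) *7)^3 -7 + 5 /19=323776 /13851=23.38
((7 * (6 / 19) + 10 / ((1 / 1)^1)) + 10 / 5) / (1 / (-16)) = -227.37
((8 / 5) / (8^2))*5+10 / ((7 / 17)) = 1367 / 56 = 24.41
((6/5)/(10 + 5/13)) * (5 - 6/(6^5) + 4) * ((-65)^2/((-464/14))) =-179365277/1353024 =-132.57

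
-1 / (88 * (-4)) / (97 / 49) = 49 / 34144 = 0.00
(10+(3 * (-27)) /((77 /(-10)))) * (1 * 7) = 1580 /11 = 143.64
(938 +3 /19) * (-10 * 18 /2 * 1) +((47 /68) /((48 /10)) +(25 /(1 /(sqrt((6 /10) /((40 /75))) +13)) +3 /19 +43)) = -84039.39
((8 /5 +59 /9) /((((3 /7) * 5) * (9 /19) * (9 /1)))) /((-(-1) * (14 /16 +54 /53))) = 20695864 /43904025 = 0.47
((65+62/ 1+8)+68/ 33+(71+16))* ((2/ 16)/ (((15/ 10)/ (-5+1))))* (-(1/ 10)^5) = 3697/ 4950000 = 0.00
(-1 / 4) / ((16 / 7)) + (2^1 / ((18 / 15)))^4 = 39433 / 5184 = 7.61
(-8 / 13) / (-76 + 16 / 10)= 10 / 1209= 0.01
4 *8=32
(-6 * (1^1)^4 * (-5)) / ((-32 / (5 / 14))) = -75 / 224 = -0.33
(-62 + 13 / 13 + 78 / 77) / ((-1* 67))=4619 / 5159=0.90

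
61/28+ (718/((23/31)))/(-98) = -34695/4508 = -7.70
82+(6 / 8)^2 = 1321 / 16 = 82.56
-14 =-14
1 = 1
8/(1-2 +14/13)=104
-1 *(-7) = 7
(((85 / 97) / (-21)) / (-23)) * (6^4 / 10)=3672 / 15617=0.24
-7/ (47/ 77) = -539/ 47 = -11.47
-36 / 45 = -4 / 5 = -0.80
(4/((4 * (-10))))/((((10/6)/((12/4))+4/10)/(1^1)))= -9/86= -0.10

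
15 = 15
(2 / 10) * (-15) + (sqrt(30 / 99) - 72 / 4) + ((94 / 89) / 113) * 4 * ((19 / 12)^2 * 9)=-405427 / 20114 + sqrt(330) / 33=-19.61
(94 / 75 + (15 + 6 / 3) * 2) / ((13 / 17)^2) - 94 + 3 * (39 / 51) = -6770353 / 215475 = -31.42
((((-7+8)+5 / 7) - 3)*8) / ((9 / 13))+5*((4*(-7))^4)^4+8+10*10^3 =4995702248133623136981312 / 7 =713671749733374733854473.10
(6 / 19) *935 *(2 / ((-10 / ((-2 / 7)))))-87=-9327 / 133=-70.13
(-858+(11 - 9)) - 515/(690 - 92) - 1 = -513001/598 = -857.86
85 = 85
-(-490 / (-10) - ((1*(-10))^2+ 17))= 68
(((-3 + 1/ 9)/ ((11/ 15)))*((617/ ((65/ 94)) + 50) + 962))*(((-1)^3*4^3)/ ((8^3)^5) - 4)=45365116754306539/ 1511828488192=30006.79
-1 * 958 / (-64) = 479 / 32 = 14.97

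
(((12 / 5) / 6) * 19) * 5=38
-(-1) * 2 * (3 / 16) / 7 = 3 / 56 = 0.05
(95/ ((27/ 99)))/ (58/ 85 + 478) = 88825/ 122064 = 0.73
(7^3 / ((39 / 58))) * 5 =99470 / 39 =2550.51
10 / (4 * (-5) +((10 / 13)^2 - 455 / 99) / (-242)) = -8097804 / 16182209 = -0.50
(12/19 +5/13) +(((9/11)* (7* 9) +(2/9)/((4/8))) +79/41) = 55074265/1002573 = 54.93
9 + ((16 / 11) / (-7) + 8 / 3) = 2647 / 231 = 11.46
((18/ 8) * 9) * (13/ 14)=1053/ 56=18.80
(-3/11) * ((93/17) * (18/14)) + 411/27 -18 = -55324/11781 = -4.70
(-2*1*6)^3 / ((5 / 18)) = -31104 / 5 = -6220.80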